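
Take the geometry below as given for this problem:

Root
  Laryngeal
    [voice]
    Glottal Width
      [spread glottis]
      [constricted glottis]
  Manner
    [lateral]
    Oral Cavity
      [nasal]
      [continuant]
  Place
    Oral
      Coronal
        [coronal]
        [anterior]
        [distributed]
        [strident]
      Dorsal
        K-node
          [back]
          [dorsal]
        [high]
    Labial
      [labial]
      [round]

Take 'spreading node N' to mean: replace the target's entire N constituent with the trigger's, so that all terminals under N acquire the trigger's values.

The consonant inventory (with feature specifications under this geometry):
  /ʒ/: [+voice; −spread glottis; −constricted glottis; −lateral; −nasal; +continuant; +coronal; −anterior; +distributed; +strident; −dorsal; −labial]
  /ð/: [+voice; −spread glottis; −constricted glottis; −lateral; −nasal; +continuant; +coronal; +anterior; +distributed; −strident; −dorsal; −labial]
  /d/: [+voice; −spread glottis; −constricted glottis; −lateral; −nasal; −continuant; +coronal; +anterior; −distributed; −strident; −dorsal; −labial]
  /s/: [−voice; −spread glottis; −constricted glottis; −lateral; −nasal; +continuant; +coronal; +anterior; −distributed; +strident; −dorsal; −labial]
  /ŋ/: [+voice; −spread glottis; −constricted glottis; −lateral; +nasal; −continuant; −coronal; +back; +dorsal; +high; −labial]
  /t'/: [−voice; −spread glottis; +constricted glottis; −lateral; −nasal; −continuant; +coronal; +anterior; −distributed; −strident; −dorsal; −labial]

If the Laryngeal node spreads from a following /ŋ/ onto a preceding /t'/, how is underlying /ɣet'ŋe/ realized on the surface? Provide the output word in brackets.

Laryngeal immediately or transitively dominates [voice], [spread glottis], [constricted glottis].
After delinking /t'/'s Laryngeal and linking /ŋ/'s, the affected terminals become [+voice], [−spread glottis], [−constricted glottis]; [lateral], [nasal], [continuant], … (outside Laryngeal) are retained from /t'/.
Among the inventory, only /d/ has exactly this specification, giving the surface form [ɣedŋe].

[ɣedŋe]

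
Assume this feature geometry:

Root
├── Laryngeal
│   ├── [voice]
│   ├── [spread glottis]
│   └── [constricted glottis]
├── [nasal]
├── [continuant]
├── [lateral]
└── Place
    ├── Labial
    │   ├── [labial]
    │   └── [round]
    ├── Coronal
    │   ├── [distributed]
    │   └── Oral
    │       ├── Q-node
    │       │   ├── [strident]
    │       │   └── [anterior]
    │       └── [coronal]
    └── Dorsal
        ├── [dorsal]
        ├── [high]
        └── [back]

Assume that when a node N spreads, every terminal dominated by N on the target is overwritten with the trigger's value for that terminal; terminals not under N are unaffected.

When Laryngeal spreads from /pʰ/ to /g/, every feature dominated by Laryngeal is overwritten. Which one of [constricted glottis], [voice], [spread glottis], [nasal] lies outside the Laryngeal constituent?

[nasal]

The terminals dominated by Laryngeal are [voice], [spread glottis], [constricted glottis].
Of the listed options, [voice], [constricted glottis], [spread glottis] are among these and would be overwritten by spreading Laryngeal.
[nasal] is not within the Laryngeal subtree (it hangs from Root), so /g/'s [nasal] value survives.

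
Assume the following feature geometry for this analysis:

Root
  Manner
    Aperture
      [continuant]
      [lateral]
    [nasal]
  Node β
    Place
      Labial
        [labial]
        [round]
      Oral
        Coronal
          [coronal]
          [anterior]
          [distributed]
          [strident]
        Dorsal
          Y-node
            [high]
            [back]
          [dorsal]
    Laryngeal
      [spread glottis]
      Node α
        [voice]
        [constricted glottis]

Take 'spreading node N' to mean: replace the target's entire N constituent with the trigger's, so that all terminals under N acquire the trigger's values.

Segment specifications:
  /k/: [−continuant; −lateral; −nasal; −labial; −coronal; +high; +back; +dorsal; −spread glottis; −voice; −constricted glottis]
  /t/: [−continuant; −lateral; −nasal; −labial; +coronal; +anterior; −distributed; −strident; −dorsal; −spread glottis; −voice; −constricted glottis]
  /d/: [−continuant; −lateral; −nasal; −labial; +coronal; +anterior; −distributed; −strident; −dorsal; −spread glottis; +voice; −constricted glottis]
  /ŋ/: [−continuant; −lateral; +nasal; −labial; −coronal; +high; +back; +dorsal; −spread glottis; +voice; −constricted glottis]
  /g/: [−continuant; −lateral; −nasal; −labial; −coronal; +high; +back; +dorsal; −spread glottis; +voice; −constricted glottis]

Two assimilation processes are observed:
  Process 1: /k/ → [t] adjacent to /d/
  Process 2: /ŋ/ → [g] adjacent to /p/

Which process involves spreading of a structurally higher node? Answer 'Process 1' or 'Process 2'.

Process 1: the features that change are [coronal], [anterior], [distributed], [strident], [dorsal], [high], [back]; the minimal node is Oral (depth 3).
In Process 2, [nasal] changes, so the minimal spreading node is [nasal] at depth 2.
[nasal] is closer to Root than Oral, so Process 2 spreads the higher node.

Process 2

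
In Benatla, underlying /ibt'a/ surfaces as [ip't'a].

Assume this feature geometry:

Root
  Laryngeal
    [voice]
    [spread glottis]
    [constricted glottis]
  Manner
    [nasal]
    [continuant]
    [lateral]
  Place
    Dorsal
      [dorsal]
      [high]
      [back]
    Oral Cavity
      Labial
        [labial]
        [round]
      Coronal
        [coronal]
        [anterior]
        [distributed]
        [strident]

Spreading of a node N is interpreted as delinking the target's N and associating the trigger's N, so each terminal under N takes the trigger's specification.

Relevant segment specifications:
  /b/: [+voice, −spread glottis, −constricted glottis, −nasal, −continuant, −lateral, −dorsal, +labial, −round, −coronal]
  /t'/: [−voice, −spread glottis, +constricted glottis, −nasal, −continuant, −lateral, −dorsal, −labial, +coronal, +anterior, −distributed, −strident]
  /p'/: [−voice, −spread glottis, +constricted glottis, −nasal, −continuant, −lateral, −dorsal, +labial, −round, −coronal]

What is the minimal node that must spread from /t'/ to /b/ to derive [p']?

Feature comparison: [voice], [constricted glottis] differ between /b/ and [p']; the remaining terminals match.
In this geometry the lowest node dominating all of them is Laryngeal: every daughter of Laryngeal dominates only a proper subset, so no lower node suffices.
Spreading Laryngeal from /t'/ overwrites each of those terminals with /t'/'s values, yielding exactly [p'].
Had Root spread, [labial], [coronal] would have taken /t'/'s values; they stay as in /b/, confirming the spreading constituent is exactly Laryngeal.

Laryngeal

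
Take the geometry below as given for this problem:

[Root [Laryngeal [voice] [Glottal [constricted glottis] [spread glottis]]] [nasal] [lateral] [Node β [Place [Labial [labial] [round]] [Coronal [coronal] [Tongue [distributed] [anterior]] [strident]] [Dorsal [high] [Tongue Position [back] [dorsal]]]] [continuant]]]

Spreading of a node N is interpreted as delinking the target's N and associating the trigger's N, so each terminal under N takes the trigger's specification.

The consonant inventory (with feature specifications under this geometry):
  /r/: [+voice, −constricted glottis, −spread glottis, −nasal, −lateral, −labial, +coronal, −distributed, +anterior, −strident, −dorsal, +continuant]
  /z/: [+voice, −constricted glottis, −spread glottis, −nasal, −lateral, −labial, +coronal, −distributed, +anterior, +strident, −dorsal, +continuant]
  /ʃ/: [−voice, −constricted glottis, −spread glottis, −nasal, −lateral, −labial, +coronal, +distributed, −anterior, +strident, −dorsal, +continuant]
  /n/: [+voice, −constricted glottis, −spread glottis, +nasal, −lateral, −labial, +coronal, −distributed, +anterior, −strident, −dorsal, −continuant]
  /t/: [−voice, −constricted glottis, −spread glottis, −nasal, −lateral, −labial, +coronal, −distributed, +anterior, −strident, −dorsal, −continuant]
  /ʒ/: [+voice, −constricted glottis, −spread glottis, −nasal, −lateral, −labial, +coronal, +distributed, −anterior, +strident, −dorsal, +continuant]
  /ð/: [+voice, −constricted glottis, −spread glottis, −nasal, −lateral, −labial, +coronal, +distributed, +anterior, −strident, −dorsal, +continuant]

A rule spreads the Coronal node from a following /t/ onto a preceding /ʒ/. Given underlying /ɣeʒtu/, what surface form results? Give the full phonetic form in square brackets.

[ɣertu]

Terminals under Coronal in this geometry: [coronal], [distributed], [anterior], [strident].
The target acquires /t/'s values for everything under Coronal — [+coronal], [−distributed], [+anterior], [−strident] — while keeping its own [voice], [constricted glottis], [spread glottis], ….
This feature bundle is that of [r], so /ɣeʒtu/ surfaces as [ɣertu].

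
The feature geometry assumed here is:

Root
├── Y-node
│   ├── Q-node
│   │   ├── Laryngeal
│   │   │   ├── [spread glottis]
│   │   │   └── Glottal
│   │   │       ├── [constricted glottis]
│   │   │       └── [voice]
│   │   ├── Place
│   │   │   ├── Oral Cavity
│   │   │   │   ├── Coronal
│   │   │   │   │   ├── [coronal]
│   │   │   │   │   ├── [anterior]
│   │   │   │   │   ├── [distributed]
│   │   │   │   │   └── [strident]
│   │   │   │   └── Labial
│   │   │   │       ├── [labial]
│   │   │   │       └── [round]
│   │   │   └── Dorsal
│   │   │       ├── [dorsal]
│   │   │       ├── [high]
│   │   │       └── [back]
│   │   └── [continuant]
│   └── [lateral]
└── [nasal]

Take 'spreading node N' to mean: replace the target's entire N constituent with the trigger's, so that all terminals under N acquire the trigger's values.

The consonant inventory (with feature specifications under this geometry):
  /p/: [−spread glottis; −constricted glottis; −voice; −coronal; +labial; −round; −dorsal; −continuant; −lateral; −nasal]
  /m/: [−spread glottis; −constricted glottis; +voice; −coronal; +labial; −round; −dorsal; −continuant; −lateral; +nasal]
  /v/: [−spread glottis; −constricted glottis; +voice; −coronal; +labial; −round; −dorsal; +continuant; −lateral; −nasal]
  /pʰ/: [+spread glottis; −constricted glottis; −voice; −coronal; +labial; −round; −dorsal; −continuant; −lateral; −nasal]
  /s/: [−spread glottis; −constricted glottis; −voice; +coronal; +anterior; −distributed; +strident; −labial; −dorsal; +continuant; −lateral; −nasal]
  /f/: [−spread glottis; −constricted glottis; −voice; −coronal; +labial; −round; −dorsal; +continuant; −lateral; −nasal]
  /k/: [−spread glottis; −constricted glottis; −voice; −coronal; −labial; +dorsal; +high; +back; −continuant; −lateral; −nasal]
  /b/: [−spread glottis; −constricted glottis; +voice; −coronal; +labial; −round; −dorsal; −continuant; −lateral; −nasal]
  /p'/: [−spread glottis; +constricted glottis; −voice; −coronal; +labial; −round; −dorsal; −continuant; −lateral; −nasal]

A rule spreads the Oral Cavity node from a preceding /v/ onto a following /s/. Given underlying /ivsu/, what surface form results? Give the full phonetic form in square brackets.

[ivfu]

Oral Cavity immediately or transitively dominates [coronal], [anterior], [distributed], [strident], [labial], [round].
After delinking /s/'s Oral Cavity and linking /v/'s, the affected terminals become [−coronal], [+labial], [−round]; [spread glottis], [constricted glottis], [voice], … (outside Oral Cavity) are retained from /s/.
This feature bundle is that of [f], so /ivsu/ surfaces as [ivfu].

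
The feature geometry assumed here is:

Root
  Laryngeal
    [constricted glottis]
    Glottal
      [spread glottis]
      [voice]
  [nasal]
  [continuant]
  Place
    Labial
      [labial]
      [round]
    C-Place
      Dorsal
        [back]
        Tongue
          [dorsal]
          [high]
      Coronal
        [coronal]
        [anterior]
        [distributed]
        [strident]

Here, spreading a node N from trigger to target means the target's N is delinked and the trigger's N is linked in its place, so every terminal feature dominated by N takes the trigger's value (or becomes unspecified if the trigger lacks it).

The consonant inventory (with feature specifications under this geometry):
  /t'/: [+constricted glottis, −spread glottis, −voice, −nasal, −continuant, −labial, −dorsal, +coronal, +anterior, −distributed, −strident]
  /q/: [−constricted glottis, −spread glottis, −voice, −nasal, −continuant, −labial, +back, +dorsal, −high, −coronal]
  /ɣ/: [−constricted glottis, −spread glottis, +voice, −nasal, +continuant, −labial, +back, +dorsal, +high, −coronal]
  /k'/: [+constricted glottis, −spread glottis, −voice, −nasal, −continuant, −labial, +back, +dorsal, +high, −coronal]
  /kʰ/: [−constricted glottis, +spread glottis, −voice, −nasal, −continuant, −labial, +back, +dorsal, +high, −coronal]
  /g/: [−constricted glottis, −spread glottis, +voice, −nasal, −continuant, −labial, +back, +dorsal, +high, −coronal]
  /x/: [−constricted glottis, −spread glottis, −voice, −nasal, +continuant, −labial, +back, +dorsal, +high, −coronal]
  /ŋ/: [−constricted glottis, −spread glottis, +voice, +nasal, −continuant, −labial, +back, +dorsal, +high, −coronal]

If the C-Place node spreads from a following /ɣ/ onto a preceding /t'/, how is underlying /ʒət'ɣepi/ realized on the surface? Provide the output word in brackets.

[ʒək'ɣepi]

C-Place immediately or transitively dominates [back], [dorsal], [high], [coronal], [anterior], [distributed], [strident].
Spreading C-Place from /ɣ/ onto /t'/ replaces those values with /ɣ/'s: [+back], [+dorsal], [+high], [−coronal]. Features outside C-Place ([constricted glottis], [spread glottis], [voice], …) stay as in /t'/.
Among the inventory, only /k'/ has exactly this specification, giving the surface form [ʒək'ɣepi].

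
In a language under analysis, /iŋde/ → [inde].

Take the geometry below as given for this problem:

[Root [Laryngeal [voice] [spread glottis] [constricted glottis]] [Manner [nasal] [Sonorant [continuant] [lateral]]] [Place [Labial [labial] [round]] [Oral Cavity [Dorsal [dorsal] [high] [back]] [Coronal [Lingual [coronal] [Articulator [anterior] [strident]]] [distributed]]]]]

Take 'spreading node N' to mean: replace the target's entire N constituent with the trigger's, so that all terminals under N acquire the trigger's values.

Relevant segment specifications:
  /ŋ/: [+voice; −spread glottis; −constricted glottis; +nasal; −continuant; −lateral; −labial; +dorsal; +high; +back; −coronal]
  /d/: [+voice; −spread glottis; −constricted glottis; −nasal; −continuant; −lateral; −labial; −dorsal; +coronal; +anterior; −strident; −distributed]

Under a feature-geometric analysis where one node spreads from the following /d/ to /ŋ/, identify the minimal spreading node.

Oral Cavity

Comparing /ŋ/ with its surface form [n], the features that change are [coronal], [anterior], [distributed], [strident], [dorsal], [high], [back].
In this geometry the lowest node dominating all of them is Oral Cavity: every daughter of Oral Cavity dominates only a proper subset, so no lower node suffices.
Delinking /ŋ/'s Oral Cavity and associating /d/'s Oral Cavity gives precisely the feature bundle of [n].
[nasal] stays as in /ŋ/ although /d/ differs there, so no node dominating it spread; among the remaining candidates Oral Cavity is the lowest that derives the output.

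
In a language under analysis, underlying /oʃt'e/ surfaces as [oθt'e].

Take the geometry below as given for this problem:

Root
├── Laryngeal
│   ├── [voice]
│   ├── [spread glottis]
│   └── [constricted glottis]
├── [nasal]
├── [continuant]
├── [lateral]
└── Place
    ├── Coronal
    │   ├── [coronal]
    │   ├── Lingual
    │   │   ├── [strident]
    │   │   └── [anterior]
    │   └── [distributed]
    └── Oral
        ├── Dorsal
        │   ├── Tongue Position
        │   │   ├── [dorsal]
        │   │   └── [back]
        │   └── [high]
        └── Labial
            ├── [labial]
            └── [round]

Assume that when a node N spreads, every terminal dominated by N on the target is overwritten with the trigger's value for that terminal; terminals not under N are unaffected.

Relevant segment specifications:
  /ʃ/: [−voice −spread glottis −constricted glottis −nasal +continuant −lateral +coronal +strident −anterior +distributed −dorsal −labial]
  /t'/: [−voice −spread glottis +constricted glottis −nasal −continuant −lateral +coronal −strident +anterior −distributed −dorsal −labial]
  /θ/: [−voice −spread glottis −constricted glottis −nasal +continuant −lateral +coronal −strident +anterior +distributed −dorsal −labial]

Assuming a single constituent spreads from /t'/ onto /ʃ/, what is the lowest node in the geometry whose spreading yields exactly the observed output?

/ʃ/ and [θ] differ in [anterior], [strident]; every other specified feature is identical.
Tracing each changed feature up the tree, the paths first meet at Lingual; any lower node misses at least one of them.
If Lingual spreads, every terminal under it takes /t'/'s value, producing [θ] as observed.
Had Coronal or a higher node spread, [distributed] would have taken /t'/'s value; it stays as in /ʃ/, confirming the spreading constituent is exactly Lingual.

Lingual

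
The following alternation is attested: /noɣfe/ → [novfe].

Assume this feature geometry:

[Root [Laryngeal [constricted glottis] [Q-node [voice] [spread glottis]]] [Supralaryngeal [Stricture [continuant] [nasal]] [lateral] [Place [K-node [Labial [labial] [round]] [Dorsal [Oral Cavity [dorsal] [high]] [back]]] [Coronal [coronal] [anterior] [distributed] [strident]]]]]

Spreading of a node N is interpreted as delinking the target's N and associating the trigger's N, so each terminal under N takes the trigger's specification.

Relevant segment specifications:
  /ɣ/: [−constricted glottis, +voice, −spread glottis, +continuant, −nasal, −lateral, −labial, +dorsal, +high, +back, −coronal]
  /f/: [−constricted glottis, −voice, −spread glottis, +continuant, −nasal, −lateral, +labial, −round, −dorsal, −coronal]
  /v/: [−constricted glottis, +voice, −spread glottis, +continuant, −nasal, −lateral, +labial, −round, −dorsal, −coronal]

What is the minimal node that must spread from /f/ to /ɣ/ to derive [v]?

Feature comparison: [labial], [round], [dorsal], [high], [back] differ between /ɣ/ and [v]; the remaining terminals match.
These terminals are all dominated by K-node, and no proper subconstituent of K-node covers them all; K-node is their lowest common ancestor.
If K-node spreads, every terminal under it takes /f/'s value, producing [v] as observed.
[voice], a feature on which the two segments disagree outside K-node, is unchanged — nothing dominating it spread, and K-node is the minimal sufficient constituent.

K-node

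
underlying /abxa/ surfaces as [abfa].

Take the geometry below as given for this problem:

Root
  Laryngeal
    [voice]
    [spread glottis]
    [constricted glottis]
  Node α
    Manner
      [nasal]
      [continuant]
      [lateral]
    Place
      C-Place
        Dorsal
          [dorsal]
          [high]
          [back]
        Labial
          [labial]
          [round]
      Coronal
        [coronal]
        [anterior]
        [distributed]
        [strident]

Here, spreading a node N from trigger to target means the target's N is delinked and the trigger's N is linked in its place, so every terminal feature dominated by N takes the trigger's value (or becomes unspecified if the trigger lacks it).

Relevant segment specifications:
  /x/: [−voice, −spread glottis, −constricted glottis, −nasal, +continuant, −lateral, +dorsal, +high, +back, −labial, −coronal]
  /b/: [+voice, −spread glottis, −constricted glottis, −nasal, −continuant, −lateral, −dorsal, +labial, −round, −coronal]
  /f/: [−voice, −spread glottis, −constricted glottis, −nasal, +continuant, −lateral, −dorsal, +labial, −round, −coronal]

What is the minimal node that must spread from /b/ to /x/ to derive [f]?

C-Place

Feature comparison: [labial], [round], [dorsal], [high], [back] differ between /x/ and [f]; the remaining terminals match.
The smallest constituent containing every changed terminal is C-Place — each of its daughters lacks at least one of the affected features.
If C-Place spreads, every terminal under it takes /b/'s value, producing [f] as observed.
[continuant], [voice] stay as in /x/ although /b/ differs there, so no node dominating them spread; among the remaining candidates C-Place is the lowest that derives the output.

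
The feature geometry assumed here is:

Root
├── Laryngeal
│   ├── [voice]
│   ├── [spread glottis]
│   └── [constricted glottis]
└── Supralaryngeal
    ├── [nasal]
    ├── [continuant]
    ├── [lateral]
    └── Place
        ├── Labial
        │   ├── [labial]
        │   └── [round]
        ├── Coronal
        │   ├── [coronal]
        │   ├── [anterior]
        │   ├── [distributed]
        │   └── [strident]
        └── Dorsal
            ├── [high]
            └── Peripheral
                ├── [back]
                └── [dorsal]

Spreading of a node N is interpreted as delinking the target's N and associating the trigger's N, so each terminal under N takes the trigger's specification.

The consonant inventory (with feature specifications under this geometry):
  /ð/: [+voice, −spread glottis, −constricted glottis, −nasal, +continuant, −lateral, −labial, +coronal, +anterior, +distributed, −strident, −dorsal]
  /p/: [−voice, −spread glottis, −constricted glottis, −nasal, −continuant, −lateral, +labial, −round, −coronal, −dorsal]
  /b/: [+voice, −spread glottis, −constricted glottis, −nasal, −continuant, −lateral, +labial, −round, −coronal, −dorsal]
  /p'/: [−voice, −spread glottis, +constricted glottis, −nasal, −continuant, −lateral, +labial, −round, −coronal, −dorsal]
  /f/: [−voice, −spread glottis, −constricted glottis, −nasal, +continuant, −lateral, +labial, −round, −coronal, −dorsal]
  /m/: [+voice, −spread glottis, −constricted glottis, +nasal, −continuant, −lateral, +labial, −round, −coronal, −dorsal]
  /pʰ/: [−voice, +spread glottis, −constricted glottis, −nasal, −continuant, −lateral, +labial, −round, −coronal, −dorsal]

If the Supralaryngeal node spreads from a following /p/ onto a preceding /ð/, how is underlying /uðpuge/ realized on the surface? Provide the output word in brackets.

[ubpuge]

The Supralaryngeal node dominates the terminals [nasal], [continuant], [lateral], [labial], [round], [coronal], [anterior], [distributed], [strident], [high], [back], [dorsal].
After delinking /ð/'s Supralaryngeal and linking /p/'s, the affected terminals become [−nasal], [−continuant], [−lateral], [+labial], [−round], [−coronal], [−dorsal]; [voice], [spread glottis], [constricted glottis] (outside Supralaryngeal) are retained from /ð/.
Among the inventory, only /b/ has exactly this specification, giving the surface form [ubpuge].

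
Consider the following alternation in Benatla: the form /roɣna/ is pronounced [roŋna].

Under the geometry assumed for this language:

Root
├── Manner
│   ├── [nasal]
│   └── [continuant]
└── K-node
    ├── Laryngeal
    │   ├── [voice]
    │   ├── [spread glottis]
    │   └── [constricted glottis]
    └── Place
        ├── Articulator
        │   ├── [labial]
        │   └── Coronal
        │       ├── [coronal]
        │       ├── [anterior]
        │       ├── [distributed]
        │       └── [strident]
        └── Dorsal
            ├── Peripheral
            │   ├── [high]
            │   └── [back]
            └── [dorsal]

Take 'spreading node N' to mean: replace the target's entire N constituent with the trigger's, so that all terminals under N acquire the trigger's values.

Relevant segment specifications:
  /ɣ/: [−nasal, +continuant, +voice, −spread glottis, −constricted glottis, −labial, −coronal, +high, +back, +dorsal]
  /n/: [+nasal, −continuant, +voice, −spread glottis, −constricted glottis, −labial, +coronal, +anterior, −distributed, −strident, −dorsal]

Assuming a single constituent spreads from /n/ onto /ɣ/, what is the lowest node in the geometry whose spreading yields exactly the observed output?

Comparing /ɣ/ with its surface form [ŋ], the features that change are [nasal], [continuant].
Tracing each changed feature up the tree, the paths first meet at Manner; any lower node misses at least one of them.
Delinking /ɣ/'s Manner and associating /n/'s Manner gives precisely the feature bundle of [ŋ].
Since [dorsal], [coronal] are preserved even though /n/ disagrees there, no node above Manner spread.

Manner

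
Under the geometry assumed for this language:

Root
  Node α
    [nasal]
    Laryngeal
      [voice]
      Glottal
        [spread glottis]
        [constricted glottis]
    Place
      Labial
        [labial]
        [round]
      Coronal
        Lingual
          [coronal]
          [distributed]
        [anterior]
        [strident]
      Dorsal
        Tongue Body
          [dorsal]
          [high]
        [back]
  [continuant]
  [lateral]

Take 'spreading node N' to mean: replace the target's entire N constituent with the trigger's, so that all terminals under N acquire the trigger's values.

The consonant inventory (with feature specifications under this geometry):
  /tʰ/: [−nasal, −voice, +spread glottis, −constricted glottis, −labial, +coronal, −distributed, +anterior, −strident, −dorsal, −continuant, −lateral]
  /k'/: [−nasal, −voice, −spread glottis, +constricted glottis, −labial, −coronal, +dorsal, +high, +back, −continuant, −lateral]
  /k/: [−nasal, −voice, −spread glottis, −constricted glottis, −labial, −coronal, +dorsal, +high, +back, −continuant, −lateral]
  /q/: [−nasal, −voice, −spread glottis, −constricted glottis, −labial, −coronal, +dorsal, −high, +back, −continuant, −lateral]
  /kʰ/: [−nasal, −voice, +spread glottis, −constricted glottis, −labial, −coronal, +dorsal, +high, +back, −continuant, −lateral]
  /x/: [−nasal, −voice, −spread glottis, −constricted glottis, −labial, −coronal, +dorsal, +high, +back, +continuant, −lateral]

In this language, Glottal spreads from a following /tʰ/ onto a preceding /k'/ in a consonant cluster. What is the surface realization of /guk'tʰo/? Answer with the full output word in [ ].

Glottal immediately or transitively dominates [spread glottis], [constricted glottis].
After delinking /k'/'s Glottal and linking /tʰ/'s, the affected terminals become [+spread glottis], [−constricted glottis]; [nasal], [voice], [labial], … (outside Glottal) are retained from /k'/.
This feature bundle is that of [kʰ], so /guk'tʰo/ surfaces as [gukʰtʰo].

[gukʰtʰo]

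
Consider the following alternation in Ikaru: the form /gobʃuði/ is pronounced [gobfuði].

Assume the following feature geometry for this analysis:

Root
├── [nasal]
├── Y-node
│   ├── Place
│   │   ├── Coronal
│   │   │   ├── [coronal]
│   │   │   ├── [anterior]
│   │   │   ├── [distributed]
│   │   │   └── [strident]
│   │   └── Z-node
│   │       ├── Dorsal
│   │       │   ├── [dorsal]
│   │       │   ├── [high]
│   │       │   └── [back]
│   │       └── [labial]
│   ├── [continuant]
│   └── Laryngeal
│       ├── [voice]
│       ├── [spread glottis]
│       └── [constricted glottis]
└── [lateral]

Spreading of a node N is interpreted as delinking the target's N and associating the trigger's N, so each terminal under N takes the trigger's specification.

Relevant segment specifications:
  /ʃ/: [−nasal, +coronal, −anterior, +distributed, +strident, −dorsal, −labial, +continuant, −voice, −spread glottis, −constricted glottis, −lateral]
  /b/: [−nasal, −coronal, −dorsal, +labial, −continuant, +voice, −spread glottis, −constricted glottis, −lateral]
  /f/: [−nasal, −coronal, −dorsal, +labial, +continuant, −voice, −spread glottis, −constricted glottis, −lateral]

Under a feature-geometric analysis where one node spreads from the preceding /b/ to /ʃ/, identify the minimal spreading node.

Feature comparison: [labial], [coronal], [anterior], [distributed], [strident] differ between /ʃ/ and [f]; the remaining terminals match.
These terminals are all dominated by Place, and no proper subconstituent of Place covers them all; Place is their lowest common ancestor.
Spreading Place from /b/ overwrites each of those terminals with /b/'s values, yielding exactly [f].
Since [continuant], [voice] are preserved even though /b/ disagrees there, no node above Place spread.

Place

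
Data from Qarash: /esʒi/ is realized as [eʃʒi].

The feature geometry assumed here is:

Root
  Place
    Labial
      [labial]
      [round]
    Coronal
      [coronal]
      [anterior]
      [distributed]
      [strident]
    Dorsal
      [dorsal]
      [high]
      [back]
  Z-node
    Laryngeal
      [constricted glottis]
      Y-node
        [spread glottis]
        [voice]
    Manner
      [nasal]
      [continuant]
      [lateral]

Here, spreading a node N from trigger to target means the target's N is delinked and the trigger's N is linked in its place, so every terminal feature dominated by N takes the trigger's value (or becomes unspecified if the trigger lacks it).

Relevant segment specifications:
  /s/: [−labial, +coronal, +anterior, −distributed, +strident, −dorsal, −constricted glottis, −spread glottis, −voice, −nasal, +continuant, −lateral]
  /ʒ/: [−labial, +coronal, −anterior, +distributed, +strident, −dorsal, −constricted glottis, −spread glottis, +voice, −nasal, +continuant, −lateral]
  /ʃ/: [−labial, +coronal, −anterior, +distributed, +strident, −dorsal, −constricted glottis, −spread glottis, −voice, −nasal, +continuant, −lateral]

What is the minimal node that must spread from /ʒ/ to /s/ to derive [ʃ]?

Coronal

Feature comparison: [anterior], [distributed] differ between /s/ and [ʃ]; the remaining terminals match.
These terminals are all dominated by Coronal, and no proper subconstituent of Coronal covers them all; Coronal is their lowest common ancestor.
If Coronal spreads, every terminal under it takes /ʒ/'s value, producing [ʃ] as observed.
[voice], a feature on which the two segments disagree outside Coronal, is unchanged — nothing dominating it spread, and Coronal is the minimal sufficient constituent.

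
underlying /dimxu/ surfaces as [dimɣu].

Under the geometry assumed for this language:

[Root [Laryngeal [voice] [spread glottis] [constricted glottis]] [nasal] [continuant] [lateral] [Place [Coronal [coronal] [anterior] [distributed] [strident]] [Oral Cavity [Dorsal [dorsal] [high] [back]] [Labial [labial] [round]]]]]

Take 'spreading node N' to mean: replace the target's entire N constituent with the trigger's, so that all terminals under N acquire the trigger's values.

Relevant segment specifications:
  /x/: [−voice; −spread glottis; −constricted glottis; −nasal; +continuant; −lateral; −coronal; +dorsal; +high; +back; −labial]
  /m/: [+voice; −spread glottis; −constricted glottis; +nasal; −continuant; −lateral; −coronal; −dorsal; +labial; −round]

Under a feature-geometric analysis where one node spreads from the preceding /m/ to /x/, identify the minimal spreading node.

[voice]

Feature comparison: [voice] differs between /x/ and [ɣ]; the remaining terminals match.
Since just one terminal is affected and it takes /m/'s value, spreading the terminal [voice] alone is sufficient and minimal.
[nasal], [labial] stay as in /x/ although /m/ differs there, so no node dominating them spread; among the remaining candidates [voice] is the lowest that derives the output.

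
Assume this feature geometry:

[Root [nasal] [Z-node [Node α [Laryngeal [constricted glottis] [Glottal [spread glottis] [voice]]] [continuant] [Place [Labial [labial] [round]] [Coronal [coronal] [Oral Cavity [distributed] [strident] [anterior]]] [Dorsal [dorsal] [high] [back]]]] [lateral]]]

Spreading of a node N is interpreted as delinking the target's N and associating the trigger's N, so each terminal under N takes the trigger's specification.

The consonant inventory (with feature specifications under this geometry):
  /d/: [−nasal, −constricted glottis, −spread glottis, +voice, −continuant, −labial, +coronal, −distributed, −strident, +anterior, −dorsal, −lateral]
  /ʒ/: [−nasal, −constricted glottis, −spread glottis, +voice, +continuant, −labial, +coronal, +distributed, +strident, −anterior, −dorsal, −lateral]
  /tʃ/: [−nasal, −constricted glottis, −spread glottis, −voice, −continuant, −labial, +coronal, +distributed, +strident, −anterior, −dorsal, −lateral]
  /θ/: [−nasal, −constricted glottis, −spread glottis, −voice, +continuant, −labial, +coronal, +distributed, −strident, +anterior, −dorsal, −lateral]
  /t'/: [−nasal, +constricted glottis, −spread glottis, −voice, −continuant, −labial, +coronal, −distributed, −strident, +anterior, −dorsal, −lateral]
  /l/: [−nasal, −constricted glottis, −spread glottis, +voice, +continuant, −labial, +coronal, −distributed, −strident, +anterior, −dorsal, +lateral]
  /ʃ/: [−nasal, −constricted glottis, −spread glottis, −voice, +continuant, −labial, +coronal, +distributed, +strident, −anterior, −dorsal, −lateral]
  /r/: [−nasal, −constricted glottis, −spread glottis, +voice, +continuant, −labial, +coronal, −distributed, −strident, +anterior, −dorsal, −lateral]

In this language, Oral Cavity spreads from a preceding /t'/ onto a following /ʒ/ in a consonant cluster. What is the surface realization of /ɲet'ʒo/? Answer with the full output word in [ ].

[ɲet'ro]

Oral Cavity immediately or transitively dominates [distributed], [strident], [anterior].
After delinking /ʒ/'s Oral Cavity and linking /t'/'s, the affected terminals become [−distributed], [−strident], [+anterior]; [nasal], [constricted glottis], [spread glottis], … (outside Oral Cavity) are retained from /ʒ/.
This feature bundle is that of [r], so /ɲet'ʒo/ surfaces as [ɲet'ro].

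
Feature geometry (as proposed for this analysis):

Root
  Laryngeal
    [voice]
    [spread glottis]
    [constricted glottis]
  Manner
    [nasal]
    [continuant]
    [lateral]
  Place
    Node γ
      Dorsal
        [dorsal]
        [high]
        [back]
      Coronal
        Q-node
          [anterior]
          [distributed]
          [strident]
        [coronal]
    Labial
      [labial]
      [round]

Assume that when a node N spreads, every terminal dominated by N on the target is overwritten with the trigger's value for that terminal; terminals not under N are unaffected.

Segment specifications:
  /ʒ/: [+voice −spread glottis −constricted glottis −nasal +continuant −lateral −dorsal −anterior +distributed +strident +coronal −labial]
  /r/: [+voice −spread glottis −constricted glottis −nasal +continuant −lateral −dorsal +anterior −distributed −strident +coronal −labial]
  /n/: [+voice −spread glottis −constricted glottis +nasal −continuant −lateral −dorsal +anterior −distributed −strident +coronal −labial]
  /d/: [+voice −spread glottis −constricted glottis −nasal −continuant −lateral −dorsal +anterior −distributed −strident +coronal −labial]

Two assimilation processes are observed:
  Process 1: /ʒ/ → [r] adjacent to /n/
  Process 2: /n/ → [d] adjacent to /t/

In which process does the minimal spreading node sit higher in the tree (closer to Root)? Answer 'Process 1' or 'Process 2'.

Process 2

In Process 1, [anterior], [distributed], [strident] change, so the minimal spreading node is Q-node at depth 4.
In Process 2, [nasal] changes, so the minimal spreading node is [nasal] at depth 2.
[nasal] (depth 2) sits above Q-node (depth 4), making Process 2 the one with the higher spreading node.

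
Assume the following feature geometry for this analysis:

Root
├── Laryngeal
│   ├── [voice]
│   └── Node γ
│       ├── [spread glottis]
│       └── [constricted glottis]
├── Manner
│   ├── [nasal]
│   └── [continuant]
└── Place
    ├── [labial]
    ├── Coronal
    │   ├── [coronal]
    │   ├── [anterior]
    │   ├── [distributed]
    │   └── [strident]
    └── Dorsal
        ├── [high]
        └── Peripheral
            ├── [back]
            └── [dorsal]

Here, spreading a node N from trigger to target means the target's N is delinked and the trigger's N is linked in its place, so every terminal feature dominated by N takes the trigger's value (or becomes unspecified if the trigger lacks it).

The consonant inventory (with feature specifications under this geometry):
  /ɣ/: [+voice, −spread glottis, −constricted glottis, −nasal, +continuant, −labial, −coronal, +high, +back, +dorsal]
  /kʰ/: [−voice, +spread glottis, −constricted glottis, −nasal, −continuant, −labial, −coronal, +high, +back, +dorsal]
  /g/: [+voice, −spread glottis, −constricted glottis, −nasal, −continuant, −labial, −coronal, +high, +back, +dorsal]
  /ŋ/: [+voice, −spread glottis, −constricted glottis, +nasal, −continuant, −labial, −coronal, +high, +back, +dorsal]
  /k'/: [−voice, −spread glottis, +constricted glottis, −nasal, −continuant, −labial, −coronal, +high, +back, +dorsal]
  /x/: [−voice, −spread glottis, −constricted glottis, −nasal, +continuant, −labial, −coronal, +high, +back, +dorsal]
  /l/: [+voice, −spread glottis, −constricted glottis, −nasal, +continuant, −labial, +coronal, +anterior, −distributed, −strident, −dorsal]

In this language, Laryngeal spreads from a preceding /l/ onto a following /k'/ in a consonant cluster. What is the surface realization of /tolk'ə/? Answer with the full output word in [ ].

[tolgə]

Laryngeal immediately or transitively dominates [voice], [spread glottis], [constricted glottis].
The target acquires /l/'s values for everything under Laryngeal — [+voice], [−spread glottis], [−constricted glottis] — while keeping its own [nasal], [continuant], [labial], ….
This feature bundle is that of [g], so /tolk'ə/ surfaces as [tolgə].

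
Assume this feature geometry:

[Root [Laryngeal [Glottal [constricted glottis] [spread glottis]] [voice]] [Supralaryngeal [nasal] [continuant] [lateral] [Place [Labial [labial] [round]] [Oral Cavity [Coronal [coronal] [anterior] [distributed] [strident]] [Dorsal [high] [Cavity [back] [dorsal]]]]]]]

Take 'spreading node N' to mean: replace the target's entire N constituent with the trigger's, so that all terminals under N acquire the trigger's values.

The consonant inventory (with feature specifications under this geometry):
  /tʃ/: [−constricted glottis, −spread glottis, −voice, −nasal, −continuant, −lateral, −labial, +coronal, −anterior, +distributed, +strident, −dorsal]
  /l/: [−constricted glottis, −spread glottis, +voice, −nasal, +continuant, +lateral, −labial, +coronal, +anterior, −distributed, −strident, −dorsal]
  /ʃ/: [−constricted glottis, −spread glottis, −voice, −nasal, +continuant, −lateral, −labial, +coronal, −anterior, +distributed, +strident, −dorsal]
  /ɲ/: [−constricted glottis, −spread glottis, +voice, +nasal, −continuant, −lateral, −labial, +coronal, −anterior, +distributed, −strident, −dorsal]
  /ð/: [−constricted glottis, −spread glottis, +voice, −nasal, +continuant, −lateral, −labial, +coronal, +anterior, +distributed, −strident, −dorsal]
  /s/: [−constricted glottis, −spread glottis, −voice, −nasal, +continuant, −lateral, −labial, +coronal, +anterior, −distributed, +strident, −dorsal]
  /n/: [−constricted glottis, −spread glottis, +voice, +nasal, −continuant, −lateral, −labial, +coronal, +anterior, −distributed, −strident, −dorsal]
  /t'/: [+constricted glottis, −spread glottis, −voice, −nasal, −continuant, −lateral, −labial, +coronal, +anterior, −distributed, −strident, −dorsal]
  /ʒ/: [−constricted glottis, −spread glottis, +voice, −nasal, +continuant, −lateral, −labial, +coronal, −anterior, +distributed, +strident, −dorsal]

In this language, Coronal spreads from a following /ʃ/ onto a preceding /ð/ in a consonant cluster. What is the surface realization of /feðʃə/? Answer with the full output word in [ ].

[feʒʃə]

Terminals under Coronal in this geometry: [coronal], [anterior], [distributed], [strident].
Spreading Coronal from /ʃ/ onto /ð/ replaces those values with /ʃ/'s: [+coronal], [−anterior], [+distributed], [+strident]. Features outside Coronal ([constricted glottis], [spread glottis], [voice], …) stay as in /ð/.
Among the inventory, only /ʒ/ has exactly this specification, giving the surface form [feʒʃə].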